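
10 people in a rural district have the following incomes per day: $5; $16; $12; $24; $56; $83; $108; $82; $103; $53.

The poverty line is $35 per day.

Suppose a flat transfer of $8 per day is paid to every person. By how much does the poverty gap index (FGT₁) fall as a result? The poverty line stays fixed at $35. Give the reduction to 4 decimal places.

Before: below the line — $5, $12, $16, $24; poverty gap index (FGT₁) = 0.237143.
After the $8 transfer: below the line — $13, $20, $24, $32; poverty gap index (FGT₁) = 0.145714.
Reduction = 0.237143 − 0.145714 = 0.0914.

0.0914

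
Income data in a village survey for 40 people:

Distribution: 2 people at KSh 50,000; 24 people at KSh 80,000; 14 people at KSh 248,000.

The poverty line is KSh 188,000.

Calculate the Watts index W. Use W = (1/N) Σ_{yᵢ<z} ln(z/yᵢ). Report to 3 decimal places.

0.579

Incomes under z: 2×KSh 50,000, 24×KSh 80,000 (q = 26 of N = 40).
Log gaps: ln(188000/50000) = 1.3244 (×2); ln(188000/80000) = 0.8544 (×24).
W = 23.154806 / 40 = 0.579.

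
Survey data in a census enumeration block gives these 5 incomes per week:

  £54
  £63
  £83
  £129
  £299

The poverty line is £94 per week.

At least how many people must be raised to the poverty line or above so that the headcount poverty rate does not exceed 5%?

3

3 of the 5 people are poor, so H = 3/5 = 0.600.
A headcount ratio of at most 5% allows at most ⌊0.05 × 5⌋ = 0 poor people.
So at least 3 − 0 = 3 must be lifted.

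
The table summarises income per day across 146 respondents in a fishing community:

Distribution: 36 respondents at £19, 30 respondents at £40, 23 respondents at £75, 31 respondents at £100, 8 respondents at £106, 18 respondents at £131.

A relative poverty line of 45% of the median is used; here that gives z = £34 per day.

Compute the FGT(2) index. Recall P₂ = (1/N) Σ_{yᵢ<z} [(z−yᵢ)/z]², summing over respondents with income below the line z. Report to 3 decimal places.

0.048

Below z: 36×£19 (q = 36 of N = 146).
Shortfall ratios: (34−19)/34 = 0.4412 (×36).
Squared: 0.1946 (×36).
Sum = 7.006920; P₂ = 7.006920 / 146 = 0.048.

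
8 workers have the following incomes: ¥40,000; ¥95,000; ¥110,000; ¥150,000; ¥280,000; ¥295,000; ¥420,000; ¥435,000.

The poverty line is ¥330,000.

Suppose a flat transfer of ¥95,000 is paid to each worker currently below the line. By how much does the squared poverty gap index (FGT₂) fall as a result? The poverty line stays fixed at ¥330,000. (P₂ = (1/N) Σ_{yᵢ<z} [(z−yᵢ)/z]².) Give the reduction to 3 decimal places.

Before: below the line — ¥40,000, ¥95,000, ¥110,000, ¥150,000, ¥280,000, ¥295,000; squared poverty gap index (FGT₂) = 0.25694.
After the ¥95,000 transfer: below the line — ¥135,000, ¥190,000, ¥205,000, ¥245,000; squared poverty gap index (FGT₂) = 0.09237.
Reduction = 0.25694 − 0.09237 = 0.165.

0.165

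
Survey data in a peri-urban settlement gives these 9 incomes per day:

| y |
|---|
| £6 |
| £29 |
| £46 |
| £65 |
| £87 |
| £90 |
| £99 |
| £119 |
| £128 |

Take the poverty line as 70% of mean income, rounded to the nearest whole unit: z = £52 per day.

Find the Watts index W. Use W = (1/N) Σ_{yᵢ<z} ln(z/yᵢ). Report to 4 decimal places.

Below the line: £6, £29, £46 (q = 3 of N = 9).
Log gaps: ln(52/6) = 2.1595; ln(52/29) = 0.5839; ln(52/46) = 0.1226.
W = 2.866034 / 9 = 0.3184.

0.3184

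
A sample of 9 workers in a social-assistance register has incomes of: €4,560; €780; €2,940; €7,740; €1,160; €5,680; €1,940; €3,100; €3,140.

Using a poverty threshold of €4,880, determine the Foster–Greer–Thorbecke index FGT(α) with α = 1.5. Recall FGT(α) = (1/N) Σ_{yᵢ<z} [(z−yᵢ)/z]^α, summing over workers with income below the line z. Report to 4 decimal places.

Poor units: €780, €1,160, €1,940, €2,940, €3,100, €3,140, €4,560 (q = 7 of N = 9).
Relative gaps: (4880−780)/4880 = 0.8402; (4880−1160)/4880 = 0.7623; (4880−1940)/4880 = 0.6025; (4880−2940)/4880 = 0.3975; (4880−3100)/4880 = 0.3648; (4880−3140)/4880 = 0.3566; (4880−4560)/4880 = 0.0656.
Raised to α = 1.5: 0.77010; 0.66556; 0.46762; 0.25065; 0.22029; 0.21291; 0.01679.
Sum = 2.603919; FGT(1.5) = 2.603919 / 9 = 0.2893.

0.2893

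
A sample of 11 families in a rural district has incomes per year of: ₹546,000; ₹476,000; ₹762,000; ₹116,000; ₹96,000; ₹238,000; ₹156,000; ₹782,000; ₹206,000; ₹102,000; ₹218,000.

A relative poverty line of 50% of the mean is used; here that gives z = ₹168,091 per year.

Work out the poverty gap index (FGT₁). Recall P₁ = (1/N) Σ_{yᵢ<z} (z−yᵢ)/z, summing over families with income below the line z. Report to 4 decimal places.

Incomes under z: ₹96,000, ₹102,000, ₹116,000, ₹156,000 (q = 4 of N = 11).
Gap ratios (z−y)/z: (168091−96000)/168091 = 0.4289; (168091−102000)/168091 = 0.3932; (168091−116000)/168091 = 0.3099; (168091−156000)/168091 = 0.0719.
Sum of shortfalls = 1.203896; P₁ averages over all N: 1.203896 / 11 = 0.1094.

0.1094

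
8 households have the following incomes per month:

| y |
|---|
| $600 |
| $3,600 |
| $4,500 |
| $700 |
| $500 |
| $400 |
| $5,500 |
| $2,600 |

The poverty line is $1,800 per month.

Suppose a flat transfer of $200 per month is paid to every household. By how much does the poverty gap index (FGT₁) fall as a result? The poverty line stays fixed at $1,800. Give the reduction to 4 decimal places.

Before: below the line — $400, $500, $600, $700; poverty gap index (FGT₁) = 0.347222.
After the $200 transfer: below the line — $600, $700, $800, $900; poverty gap index (FGT₁) = 0.291667.
Reduction = 0.347222 − 0.291667 = 0.0556.

0.0556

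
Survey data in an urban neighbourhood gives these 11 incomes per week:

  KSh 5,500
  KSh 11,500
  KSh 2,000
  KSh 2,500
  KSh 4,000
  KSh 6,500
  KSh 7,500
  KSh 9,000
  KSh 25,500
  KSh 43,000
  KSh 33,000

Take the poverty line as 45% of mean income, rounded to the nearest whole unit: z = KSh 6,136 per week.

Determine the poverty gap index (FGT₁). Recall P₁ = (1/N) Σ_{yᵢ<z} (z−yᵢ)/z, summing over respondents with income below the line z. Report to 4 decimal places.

0.1562

Below the line: KSh 2,000, KSh 2,500, KSh 4,000, KSh 5,500 (q = 4 of N = 11).
Shortfall ratios: (6136−2000)/6136 = 0.6741; (6136−2500)/6136 = 0.5926; (6136−4000)/6136 = 0.3481; (6136−5500)/6136 = 0.1037.
Σ = 1.718383. Dividing by the full population N = 11 gives P₁ = 0.1562.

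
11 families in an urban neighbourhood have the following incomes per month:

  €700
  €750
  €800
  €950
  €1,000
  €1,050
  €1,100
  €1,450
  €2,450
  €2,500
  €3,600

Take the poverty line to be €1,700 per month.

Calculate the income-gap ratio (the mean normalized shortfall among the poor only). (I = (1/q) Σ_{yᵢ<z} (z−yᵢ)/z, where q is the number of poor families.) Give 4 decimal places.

0.4265

Incomes under z: €700, €750, €800, €950, €1,000, €1,050, €1,100, €1,450 (q = 8 of N = 11).
Relative gaps: 0.5882, 0.5588, 0.5294, 0.4412, 0.4118, 0.3824, 0.3529, 0.1471; sum = 3.411765.
I averages over the q = 8 poor units only: 3.411765 / 8 = 0.4265.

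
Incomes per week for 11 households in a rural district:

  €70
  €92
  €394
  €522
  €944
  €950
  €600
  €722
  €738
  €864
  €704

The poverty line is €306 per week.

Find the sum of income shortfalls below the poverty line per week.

Below the line: €70, €92 (q = 2 of N = 11).
Individual gaps: 306−70 = 236; 306−92 = 214.
Aggregate gap = €450.

€450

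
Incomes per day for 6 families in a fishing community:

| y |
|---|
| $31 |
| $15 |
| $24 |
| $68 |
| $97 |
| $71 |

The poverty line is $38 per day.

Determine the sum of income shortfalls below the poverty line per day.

Below z: $15, $24, $31 (q = 3 of N = 6).
Individual gaps: 38−15 = 23; 38−24 = 14; 38−31 = 7.
Aggregate gap = $44.

$44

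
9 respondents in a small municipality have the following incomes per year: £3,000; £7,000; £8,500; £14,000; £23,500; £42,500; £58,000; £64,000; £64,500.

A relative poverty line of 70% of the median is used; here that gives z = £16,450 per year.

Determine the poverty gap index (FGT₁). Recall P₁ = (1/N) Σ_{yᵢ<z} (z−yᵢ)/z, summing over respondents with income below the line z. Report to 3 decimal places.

Incomes under z: £3,000, £7,000, £8,500, £14,000 (q = 4 of N = 9).
Relative gaps: (16450−3000)/16450 = 0.8176; (16450−7000)/16450 = 0.5745; (16450−8500)/16450 = 0.4833; (16450−14000)/16450 = 0.1489.
Sum of shortfalls = 2.024316; P₁ averages over all N: 2.024316 / 9 = 0.225.

0.225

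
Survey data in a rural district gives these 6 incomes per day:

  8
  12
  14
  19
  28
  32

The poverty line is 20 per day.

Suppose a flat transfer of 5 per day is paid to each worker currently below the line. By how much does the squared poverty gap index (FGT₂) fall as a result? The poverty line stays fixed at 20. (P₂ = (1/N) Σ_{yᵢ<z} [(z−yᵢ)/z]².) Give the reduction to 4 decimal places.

Before: below the line — 8, 12, 14, 19; squared poverty gap index (FGT₂) = 0.102083.
After the 5 transfer: below the line — 13, 17, 19; squared poverty gap index (FGT₂) = 0.024583.
Reduction = 0.102083 − 0.024583 = 0.0775.

0.0775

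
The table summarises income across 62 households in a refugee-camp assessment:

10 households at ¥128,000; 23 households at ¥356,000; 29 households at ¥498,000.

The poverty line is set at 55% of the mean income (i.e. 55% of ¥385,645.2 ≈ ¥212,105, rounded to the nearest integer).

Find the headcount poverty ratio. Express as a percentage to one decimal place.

10 of the 62 households have income below ¥212,105.
H = 10/62 = 16.1%.

16.1%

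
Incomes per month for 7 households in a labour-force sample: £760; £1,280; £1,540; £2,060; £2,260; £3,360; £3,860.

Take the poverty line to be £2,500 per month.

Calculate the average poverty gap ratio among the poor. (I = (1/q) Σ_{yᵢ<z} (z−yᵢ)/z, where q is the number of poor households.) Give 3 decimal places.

0.368

Incomes under z: £760, £1,280, £1,540, £2,060, £2,260 (q = 5 of N = 7).
Shortfall ratios (z−y)/z: 0.6960, 0.4880, 0.3840, 0.1760, 0.0960; sum = 1.840000.
I averages over the q = 5 poor units only: 1.840000 / 5 = 0.368.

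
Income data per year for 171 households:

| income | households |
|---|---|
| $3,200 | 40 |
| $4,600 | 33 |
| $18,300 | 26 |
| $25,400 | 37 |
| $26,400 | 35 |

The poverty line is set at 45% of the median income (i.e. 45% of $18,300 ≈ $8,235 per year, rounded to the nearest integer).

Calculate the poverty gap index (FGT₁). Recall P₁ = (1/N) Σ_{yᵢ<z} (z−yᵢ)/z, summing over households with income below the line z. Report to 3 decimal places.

Incomes under z: 40×$3,200, 33×$4,600 (q = 73 of N = 171).
Shortfall ratios: (8235−3200)/8235 = 0.6114 (×40); (8235−4600)/8235 = 0.4414 (×33).
Sum of shortfalls = 39.023072; P₁ averages over all N: 39.023072 / 171 = 0.228.

0.228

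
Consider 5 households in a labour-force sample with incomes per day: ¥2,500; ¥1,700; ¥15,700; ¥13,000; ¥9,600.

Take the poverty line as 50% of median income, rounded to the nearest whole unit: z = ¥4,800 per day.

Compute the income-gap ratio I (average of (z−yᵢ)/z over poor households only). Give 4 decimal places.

Incomes under z: ¥1,700, ¥2,500 (q = 2 of N = 5).
Shortfall ratios (z−y)/z: 0.6458, 0.4792; sum = 1.125000.
The income-gap ratio divides by q (the poor only): 1.125000 / 2 = 0.5625.

0.5625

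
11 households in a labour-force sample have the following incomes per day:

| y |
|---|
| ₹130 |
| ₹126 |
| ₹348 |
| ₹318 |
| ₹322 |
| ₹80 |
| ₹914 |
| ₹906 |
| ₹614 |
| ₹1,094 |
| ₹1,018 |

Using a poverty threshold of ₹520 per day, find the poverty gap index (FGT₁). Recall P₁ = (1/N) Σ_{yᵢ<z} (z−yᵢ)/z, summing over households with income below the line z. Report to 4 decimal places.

0.3140

Incomes under z: ₹80, ₹126, ₹130, ₹318, ₹322, ₹348 (q = 6 of N = 11).
Shortfall ratios: (520−80)/520 = 0.8462; (520−126)/520 = 0.7577; (520−130)/520 = 0.7500; (520−318)/520 = 0.3885; (520−322)/520 = 0.3808; (520−348)/520 = 0.3308.
Sum of shortfalls = 3.453846; P₁ averages over all N: 3.453846 / 11 = 0.3140.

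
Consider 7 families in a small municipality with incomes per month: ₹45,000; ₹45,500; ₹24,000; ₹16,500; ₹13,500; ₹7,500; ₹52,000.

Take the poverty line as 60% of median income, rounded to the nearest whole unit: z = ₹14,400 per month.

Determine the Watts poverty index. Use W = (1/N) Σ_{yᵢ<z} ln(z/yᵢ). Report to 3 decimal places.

0.102

Below the line: ₹7,500, ₹13,500 (q = 2 of N = 7).
ln(z/y) terms: ln(14400/7500) = 0.6523; ln(14400/13500) = 0.0645.
W = 0.716864 / 7 = 0.102.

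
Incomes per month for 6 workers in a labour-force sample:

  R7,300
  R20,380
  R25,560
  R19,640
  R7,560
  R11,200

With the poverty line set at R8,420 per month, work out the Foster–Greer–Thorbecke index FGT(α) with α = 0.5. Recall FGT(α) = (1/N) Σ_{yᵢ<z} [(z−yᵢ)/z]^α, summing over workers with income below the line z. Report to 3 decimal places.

0.114

Below z: R7,300, R7,560 (q = 2 of N = 6).
Relative gaps: (8420−7300)/8420 = 0.1330; (8420−7560)/8420 = 0.1021.
Raised to α = 0.5: 0.36471; 0.31959.
Sum = 0.684304; FGT(0.5) = 0.684304 / 6 = 0.114.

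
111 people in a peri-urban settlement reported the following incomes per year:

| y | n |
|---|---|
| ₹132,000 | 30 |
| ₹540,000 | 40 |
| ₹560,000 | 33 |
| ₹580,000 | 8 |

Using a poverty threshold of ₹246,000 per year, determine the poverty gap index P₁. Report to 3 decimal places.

Poor units: 30×₹132,000 (q = 30 of N = 111).
Normalized shortfalls: (246000−132000)/246000 = 0.4634 (×30).
Σ = 13.902439. Dividing by the full population N = 111 gives P₁ = 0.125.

0.125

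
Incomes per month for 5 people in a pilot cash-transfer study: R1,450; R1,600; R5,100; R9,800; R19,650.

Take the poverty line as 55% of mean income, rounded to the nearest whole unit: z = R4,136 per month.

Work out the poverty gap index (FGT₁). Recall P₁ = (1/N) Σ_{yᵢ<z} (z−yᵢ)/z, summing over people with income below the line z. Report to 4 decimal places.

0.2525

Below the line: R1,450, R1,600 (q = 2 of N = 5).
Normalized shortfalls: (4136−1450)/4136 = 0.6494; (4136−1600)/4136 = 0.6132.
Σ = 1.262573. Dividing by the full population N = 5 gives P₁ = 0.2525.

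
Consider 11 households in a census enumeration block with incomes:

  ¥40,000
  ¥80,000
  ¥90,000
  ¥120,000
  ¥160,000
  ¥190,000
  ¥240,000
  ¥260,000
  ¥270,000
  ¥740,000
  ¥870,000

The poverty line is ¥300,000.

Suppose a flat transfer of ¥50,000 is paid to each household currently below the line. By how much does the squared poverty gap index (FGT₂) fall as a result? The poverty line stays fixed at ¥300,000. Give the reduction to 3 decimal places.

0.104

Before: below the line — ¥40,000, ¥80,000, ¥90,000, ¥120,000, ¥160,000, ¥190,000, ¥240,000, ¥260,000, ¥270,000; squared poverty gap index (FGT₂) = 0.23263.
After the ¥50,000 transfer: below the line — ¥90,000, ¥130,000, ¥140,000, ¥170,000, ¥210,000, ¥240,000, ¥290,000; squared poverty gap index (FGT₂) = 0.12859.
Reduction = 0.23263 − 0.12859 = 0.104.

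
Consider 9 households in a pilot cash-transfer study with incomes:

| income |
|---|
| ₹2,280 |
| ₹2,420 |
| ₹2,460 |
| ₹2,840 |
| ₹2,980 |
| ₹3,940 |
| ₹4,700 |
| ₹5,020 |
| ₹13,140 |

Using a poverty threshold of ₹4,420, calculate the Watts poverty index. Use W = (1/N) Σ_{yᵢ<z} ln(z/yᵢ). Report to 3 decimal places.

0.311

Below z: ₹2,280, ₹2,420, ₹2,460, ₹2,840, ₹2,980, ₹3,940 (q = 6 of N = 9).
ln(z/y) terms: ln(4420/2280) = 0.6620; ln(4420/2420) = 0.6024; ln(4420/2460) = 0.5860; ln(4420/2840) = 0.4423; ln(4420/2980) = 0.3942; ln(4420/3940) = 0.1150.
W = 2.801826 / 9 = 0.311.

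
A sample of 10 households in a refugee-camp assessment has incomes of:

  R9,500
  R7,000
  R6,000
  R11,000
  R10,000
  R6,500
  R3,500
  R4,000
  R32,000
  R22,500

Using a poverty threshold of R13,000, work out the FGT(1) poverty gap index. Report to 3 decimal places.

0.358

Below the line: R3,500, R4,000, R6,000, R6,500, R7,000, R9,500, R10,000, R11,000 (q = 8 of N = 10).
Relative gaps: (13000−3500)/13000 = 0.7308; (13000−4000)/13000 = 0.6923; (13000−6000)/13000 = 0.5385; (13000−6500)/13000 = 0.5000; (13000−7000)/13000 = 0.4615; (13000−9500)/13000 = 0.2692; (13000−10000)/13000 = 0.2308; (13000−11000)/13000 = 0.1538.
Σ = 3.576923. Dividing by the full population N = 10 gives P₁ = 0.358.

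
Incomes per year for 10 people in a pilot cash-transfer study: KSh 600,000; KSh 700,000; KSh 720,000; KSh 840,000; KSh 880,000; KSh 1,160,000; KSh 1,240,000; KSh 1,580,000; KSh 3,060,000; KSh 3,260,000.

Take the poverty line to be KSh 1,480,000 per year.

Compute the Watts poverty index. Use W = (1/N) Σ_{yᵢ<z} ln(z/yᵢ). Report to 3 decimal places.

0.388

Incomes under z: KSh 600,000, KSh 700,000, KSh 720,000, KSh 840,000, KSh 880,000, KSh 1,160,000, KSh 1,240,000 (q = 7 of N = 10).
ln(z/y) terms: ln(1480000/600000) = 0.9029; ln(1480000/700000) = 0.7487; ln(1480000/720000) = 0.7205; ln(1480000/840000) = 0.5664; ln(1480000/880000) = 0.5199; ln(1480000/1160000) = 0.2436; ln(1480000/1240000) = 0.1769.
W = 3.878955 / 10 = 0.388.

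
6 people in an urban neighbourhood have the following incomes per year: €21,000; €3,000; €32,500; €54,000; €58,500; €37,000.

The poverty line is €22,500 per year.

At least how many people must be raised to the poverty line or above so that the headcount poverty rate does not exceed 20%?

1

Currently q = 2 of N = 6 are below the line (H = 0.333).
A headcount ratio of at most 20% allows at most ⌊0.20 × 6⌋ = 1 poor people.
So at least 2 − 1 = 1 must be lifted.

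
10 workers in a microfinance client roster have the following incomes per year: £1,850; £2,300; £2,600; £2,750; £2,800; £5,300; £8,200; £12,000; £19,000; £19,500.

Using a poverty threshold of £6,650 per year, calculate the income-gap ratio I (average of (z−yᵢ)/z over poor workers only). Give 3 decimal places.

Poor units: £1,850, £2,300, £2,600, £2,750, £2,800, £5,300 (q = 6 of N = 10).
Relative gaps: 0.7218, 0.6541, 0.6090, 0.5865, 0.5789, 0.2030; sum = 3.353383.
The income-gap ratio divides by q (the poor only): 3.353383 / 6 = 0.559.

0.559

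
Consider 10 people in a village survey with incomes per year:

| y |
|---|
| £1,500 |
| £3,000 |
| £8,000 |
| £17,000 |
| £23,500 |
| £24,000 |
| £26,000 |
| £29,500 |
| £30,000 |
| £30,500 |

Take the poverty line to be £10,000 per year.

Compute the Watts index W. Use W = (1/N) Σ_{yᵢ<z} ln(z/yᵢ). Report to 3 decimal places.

Below the line: £1,500, £3,000, £8,000 (q = 3 of N = 10).
Log gaps: ln(10000/1500) = 1.8971; ln(10000/3000) = 1.2040; ln(10000/8000) = 0.2231.
W = 3.324236 / 10 = 0.332.

0.332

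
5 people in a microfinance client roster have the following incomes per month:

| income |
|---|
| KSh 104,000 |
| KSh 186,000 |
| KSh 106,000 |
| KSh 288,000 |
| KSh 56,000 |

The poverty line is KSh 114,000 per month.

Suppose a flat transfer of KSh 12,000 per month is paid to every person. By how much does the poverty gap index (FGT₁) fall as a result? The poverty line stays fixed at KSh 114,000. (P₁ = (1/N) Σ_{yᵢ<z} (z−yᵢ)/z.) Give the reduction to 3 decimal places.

Before: below the line — KSh 56,000, KSh 104,000, KSh 106,000; poverty gap index (FGT₁) = 0.13333.
After the KSh 12,000 transfer: below the line — KSh 68,000; poverty gap index (FGT₁) = 0.08070.
Reduction = 0.13333 − 0.08070 = 0.053.

0.053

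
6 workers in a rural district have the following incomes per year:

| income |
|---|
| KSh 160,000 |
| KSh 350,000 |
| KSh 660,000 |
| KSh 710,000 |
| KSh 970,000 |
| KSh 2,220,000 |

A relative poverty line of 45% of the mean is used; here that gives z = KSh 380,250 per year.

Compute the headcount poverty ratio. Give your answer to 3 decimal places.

2 of the 6 workers have income below KSh 380,250.
H = 2/6 = 0.333.

0.333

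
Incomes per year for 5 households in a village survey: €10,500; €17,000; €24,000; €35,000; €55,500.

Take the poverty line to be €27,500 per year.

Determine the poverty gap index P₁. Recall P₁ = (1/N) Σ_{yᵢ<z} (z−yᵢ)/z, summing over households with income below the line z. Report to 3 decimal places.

0.225

Incomes under z: €10,500, €17,000, €24,000 (q = 3 of N = 5).
Normalized shortfalls: (27500−10500)/27500 = 0.6182; (27500−17000)/27500 = 0.3818; (27500−24000)/27500 = 0.1273.
Σ = 1.127273. Dividing by the full population N = 5 gives P₁ = 0.225.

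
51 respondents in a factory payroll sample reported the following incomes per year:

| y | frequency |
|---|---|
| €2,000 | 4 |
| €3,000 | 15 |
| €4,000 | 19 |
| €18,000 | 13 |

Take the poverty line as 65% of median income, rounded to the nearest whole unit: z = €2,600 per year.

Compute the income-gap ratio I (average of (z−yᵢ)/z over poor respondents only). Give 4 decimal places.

Incomes under z: 4×€2,000 (q = 4 of N = 51).
Shortfall ratios (z−y)/z: 0.2308 (×4); sum = 0.923077.
I averages over the q = 4 poor units only: 0.923077 / 4 = 0.2308.

0.2308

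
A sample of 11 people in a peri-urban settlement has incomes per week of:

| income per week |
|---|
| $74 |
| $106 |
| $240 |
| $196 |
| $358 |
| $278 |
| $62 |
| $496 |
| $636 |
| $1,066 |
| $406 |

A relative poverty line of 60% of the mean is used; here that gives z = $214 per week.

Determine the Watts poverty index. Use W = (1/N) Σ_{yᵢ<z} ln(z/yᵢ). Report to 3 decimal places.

Poor units: $62, $74, $106, $196 (q = 4 of N = 11).
Log shortfalls: ln(214/62) = 1.2388; ln(214/74) = 1.0619; ln(214/106) = 0.7025; ln(214/196) = 0.0879.
W = 3.091151 / 11 = 0.281.

0.281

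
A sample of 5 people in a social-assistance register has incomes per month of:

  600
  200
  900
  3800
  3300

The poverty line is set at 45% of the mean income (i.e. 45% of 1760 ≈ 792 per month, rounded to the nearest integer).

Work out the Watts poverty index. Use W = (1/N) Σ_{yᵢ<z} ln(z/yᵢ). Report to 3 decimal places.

Below the line: 200, 600 (q = 2 of N = 5).
Log gaps: ln(792/200) = 1.3762; ln(792/600) = 0.2776.
W = 1.653876 / 5 = 0.331.

0.331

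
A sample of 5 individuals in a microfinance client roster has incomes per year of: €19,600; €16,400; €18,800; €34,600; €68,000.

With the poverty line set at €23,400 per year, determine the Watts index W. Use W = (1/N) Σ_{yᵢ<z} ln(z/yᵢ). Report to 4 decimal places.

0.1503

Poor units: €16,400, €18,800, €19,600 (q = 3 of N = 5).
Log gaps: ln(23400/16400) = 0.3555; ln(23400/18800) = 0.2189; ln(23400/19600) = 0.1772.
W = 0.751540 / 5 = 0.1503.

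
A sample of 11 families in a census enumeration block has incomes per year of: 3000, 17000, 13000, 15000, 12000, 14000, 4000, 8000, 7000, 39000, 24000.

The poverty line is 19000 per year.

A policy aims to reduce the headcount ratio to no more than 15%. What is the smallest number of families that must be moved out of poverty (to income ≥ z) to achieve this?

8

Currently q = 9 of N = 11 are below the line (H = 0.818).
A headcount ratio of at most 15% allows at most ⌊0.15 × 11⌋ = 1 poor families.
So at least 9 − 1 = 8 must be lifted.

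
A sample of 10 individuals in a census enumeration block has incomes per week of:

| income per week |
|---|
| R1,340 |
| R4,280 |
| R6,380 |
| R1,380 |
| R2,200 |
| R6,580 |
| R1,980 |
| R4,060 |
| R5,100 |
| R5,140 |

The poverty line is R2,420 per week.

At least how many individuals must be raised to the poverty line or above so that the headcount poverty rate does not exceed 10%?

3

Currently q = 4 of N = 10 are below the line (H = 0.400).
A headcount ratio of at most 10% allows at most ⌊0.10 × 10⌋ = 1 poor individuals.
So at least 4 − 1 = 3 must be lifted.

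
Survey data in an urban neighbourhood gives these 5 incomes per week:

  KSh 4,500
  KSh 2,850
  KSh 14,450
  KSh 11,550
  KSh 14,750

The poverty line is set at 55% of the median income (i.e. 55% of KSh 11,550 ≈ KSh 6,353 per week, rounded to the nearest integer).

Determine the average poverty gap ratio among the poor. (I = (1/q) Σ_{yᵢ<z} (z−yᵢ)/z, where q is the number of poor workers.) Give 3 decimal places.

0.422

Poor units: KSh 2,850, KSh 4,500 (q = 2 of N = 5).
Shortfall ratios (z−y)/z: 0.5514, 0.2917; sum = 0.843066.
The income-gap ratio divides by q (the poor only): 0.843066 / 2 = 0.422.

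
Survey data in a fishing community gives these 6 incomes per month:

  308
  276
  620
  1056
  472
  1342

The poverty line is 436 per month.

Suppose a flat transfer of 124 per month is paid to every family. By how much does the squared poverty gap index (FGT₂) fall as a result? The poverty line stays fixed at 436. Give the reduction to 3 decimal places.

Before: below the line — 276, 308; squared poverty gap index (FGT₂) = 0.03681.
After the 124 transfer: below the line — 400, 432; squared poverty gap index (FGT₂) = 0.00115.
Reduction = 0.03681 − 0.00115 = 0.036.

0.036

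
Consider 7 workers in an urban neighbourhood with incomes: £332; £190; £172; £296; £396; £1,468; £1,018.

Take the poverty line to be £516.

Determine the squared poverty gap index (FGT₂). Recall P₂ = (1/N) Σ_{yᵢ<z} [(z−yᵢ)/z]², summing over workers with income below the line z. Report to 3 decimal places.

Poor units: £172, £190, £296, £332, £396 (q = 5 of N = 7).
Normalized shortfalls: (516−172)/516 = 0.6667; (516−190)/516 = 0.6318; (516−296)/516 = 0.4264; (516−332)/516 = 0.3566; (516−396)/516 = 0.2326.
Squared: 0.4444; 0.3991; 0.1818; 0.1272; 0.0541.
Sum = 1.206613; P₂ = 1.206613 / 7 = 0.172.

0.172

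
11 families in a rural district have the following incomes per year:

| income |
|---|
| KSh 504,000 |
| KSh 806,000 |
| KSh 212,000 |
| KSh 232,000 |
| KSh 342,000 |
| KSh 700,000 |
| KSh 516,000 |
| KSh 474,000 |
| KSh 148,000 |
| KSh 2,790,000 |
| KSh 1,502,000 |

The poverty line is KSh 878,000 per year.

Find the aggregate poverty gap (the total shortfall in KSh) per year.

KSh 3,968,000

Poor units: KSh 148,000, KSh 212,000, KSh 232,000, KSh 342,000, KSh 474,000, KSh 504,000, KSh 516,000, KSh 700,000, KSh 806,000 (q = 9 of N = 11).
Individual gaps: 878000−148000 = 730000; 878000−212000 = 666000; 878000−232000 = 646000; 878000−342000 = 536000; 878000−474000 = 404000; 878000−504000 = 374000; 878000−516000 = 362000; 878000−700000 = 178000; 878000−806000 = 72000.
Aggregate gap = KSh 3,968,000.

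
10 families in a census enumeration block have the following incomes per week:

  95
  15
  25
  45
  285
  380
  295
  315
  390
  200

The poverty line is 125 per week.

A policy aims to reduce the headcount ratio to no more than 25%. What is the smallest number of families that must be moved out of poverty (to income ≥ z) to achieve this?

2

4 of the 10 families are poor, so H = 4/10 = 0.400.
A headcount ratio of at most 25% allows at most ⌊0.25 × 10⌋ = 2 poor families.
So at least 4 − 2 = 2 must be lifted.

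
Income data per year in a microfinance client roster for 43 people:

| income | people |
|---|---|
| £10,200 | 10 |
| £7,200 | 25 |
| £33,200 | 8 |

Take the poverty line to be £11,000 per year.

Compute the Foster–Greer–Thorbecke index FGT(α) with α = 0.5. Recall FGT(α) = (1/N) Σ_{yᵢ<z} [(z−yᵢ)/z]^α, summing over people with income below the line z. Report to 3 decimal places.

0.404

Incomes under z: 25×£7,200, 10×£10,200 (q = 35 of N = 43).
Normalized shortfalls: (11000−7200)/11000 = 0.3455 (×25); (11000−10200)/11000 = 0.0727 (×10).
Raised to α = 0.5: 0.58775 (×25); 0.26968 (×10).
Sum = 17.390645; FGT(0.5) = 17.390645 / 43 = 0.404.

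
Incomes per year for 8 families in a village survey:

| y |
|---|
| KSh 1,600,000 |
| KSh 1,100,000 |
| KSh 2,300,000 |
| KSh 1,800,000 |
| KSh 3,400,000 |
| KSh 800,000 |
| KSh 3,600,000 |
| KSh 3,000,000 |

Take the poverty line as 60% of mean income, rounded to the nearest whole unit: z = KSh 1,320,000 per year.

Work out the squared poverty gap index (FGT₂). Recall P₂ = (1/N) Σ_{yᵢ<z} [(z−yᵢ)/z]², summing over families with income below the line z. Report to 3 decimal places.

0.023

Incomes under z: KSh 800,000, KSh 1,100,000 (q = 2 of N = 8).
Gap ratios (z−y)/z: (1320000−800000)/1320000 = 0.3939; (1320000−1100000)/1320000 = 0.1667.
Squared: 0.1552; 0.0278.
Sum = 0.182966; P₂ = 0.182966 / 8 = 0.023.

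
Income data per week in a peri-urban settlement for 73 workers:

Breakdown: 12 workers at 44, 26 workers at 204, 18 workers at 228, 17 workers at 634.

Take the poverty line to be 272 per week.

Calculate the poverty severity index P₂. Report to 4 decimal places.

Below z: 12×44, 26×204, 18×228 (q = 56 of N = 73).
Relative gaps: (272−44)/272 = 0.8382 (×12); (272−204)/272 = 0.2500 (×26); (272−228)/272 = 0.1618 (×18).
Squared: 0.7026 (×12); 0.0625 (×26); 0.0262 (×18).
Sum = 10.527682; P₂ = 10.527682 / 73 = 0.1442.

0.1442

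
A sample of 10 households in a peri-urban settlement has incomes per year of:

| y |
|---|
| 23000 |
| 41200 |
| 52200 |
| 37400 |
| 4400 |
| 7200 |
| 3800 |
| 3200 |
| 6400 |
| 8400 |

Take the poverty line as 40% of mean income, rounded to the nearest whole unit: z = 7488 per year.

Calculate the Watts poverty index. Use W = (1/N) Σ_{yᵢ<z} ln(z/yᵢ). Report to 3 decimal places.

0.226

Incomes under z: 3200, 3800, 4400, 6400, 7200 (q = 5 of N = 10).
ln(z/y) terms: ln(7488/3200) = 0.8502; ln(7488/3800) = 0.6783; ln(7488/4400) = 0.5317; ln(7488/6400) = 0.1570; ln(7488/7200) = 0.0392.
W = 2.256373 / 10 = 0.226.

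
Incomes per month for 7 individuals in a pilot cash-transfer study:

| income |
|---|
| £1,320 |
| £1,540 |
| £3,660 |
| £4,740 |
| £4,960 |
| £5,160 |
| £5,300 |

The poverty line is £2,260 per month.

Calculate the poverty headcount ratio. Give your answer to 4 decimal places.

0.2857

2 of the 7 individuals have income below £2,260.
H = 2/7 = 0.2857.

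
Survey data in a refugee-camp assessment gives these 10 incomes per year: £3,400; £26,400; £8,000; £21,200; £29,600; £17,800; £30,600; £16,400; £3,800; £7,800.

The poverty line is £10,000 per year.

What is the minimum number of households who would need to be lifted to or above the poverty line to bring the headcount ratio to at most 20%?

Currently q = 4 of N = 10 are below the line (H = 0.400).
A headcount ratio of at most 20% allows at most ⌊0.20 × 10⌋ = 2 poor households.
So at least 4 − 2 = 2 must be lifted.

2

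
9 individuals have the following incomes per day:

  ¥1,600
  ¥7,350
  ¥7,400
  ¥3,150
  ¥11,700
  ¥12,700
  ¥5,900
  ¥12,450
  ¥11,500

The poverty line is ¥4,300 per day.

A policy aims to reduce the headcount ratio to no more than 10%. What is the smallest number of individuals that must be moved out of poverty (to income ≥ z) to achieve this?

2 of the 9 individuals are poor, so H = 2/9 = 0.222.
A headcount ratio of at most 10% allows at most ⌊0.10 × 9⌋ = 0 poor individuals.
So at least 2 − 0 = 2 must be lifted.

2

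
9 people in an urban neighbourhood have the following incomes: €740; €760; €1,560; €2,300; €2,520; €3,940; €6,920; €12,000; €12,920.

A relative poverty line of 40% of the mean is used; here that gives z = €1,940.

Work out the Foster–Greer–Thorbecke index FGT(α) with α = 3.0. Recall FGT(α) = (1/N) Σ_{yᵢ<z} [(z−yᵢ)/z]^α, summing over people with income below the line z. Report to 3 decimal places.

0.052

Incomes under z: €740, €760, €1,560 (q = 3 of N = 9).
Shortfall ratios: (1940−740)/1940 = 0.6186; (1940−760)/1940 = 0.6082; (1940−1560)/1940 = 0.1959.
Raised to α = 3.0: 0.23667; 0.22503; 0.00752.
Sum = 0.469213; FGT(3.0) = 0.469213 / 9 = 0.052.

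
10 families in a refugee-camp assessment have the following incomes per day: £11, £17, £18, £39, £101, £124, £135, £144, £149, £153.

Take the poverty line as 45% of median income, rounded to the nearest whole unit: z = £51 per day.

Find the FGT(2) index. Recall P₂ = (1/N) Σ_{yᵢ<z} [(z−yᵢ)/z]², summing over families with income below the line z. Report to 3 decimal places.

0.153

Below the line: £11, £17, £18, £39 (q = 4 of N = 10).
Shortfall ratios: (51−11)/51 = 0.7843; (51−17)/51 = 0.6667; (51−18)/51 = 0.6471; (51−39)/51 = 0.2353.
Squared: 0.6151; 0.4444; 0.4187; 0.0554.
Sum = 1.533641; P₂ = 1.533641 / 10 = 0.153.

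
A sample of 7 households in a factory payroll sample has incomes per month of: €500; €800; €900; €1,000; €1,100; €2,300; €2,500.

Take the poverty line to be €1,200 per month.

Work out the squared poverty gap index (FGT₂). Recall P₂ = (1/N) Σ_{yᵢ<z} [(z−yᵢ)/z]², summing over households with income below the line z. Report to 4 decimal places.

0.0784

Below the line: €500, €800, €900, €1,000, €1,100 (q = 5 of N = 7).
Normalized shortfalls: (1200−500)/1200 = 0.5833; (1200−800)/1200 = 0.3333; (1200−900)/1200 = 0.2500; (1200−1000)/1200 = 0.1667; (1200−1100)/1200 = 0.0833.
Squared: 0.3403; 0.1111; 0.0625; 0.0278; 0.0069.
Sum = 0.548611; P₂ = 0.548611 / 7 = 0.0784.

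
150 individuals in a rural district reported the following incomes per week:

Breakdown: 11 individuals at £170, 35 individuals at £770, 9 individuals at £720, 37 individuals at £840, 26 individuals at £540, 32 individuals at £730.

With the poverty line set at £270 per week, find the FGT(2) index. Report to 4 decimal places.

Poor units: 11×£170 (q = 11 of N = 150).
Gap ratios (z−y)/z: (270−170)/270 = 0.3704 (×11).
Squared: 0.1372 (×11).
Sum = 1.508916; P₂ = 1.508916 / 150 = 0.0101.

0.0101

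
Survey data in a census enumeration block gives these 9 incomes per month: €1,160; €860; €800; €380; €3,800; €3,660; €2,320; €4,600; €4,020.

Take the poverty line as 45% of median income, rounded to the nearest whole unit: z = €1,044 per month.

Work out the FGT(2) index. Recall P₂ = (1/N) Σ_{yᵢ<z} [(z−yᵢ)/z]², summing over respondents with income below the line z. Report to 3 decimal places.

0.054

Incomes under z: €380, €800, €860 (q = 3 of N = 9).
Shortfall ratios: (1044−380)/1044 = 0.6360; (1044−800)/1044 = 0.2337; (1044−860)/1044 = 0.1762.
Squared: 0.4045; 0.0546; 0.0311.
Sum = 0.490201; P₂ = 0.490201 / 9 = 0.054.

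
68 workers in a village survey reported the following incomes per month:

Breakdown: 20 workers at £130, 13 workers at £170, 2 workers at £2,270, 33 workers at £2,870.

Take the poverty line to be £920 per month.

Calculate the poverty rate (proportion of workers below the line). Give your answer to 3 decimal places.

33 of the 68 workers have income below £920.
H = 33/68 = 0.485.

0.485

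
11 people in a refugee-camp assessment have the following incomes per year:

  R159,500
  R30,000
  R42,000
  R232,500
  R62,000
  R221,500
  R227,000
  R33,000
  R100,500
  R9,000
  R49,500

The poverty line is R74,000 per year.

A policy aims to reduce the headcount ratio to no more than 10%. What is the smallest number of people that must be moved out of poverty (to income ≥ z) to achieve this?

5

Currently q = 6 of N = 11 are below the line (H = 0.545).
A headcount ratio of at most 10% allows at most ⌊0.10 × 11⌋ = 1 poor people.
So at least 6 − 1 = 5 must be lifted.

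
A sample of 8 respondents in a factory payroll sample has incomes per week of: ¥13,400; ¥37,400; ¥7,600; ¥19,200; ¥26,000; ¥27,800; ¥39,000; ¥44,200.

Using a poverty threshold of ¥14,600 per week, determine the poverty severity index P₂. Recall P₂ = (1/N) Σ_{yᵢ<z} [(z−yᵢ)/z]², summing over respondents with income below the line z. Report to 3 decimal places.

Incomes under z: ¥7,600, ¥13,400 (q = 2 of N = 8).
Shortfall ratios: (14600−7600)/14600 = 0.4795; (14600−13400)/14600 = 0.0822.
Squared: 0.2299; 0.0068.
Sum = 0.236630; P₂ = 0.236630 / 8 = 0.030.

0.030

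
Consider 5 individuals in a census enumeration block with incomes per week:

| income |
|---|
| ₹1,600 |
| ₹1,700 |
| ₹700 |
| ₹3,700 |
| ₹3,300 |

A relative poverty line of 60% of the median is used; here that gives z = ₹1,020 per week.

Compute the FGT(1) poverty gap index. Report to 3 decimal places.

0.063

Below the line: ₹700 (q = 1 of N = 5).
Shortfall ratios: (1020−700)/1020 = 0.3137.
Sum of shortfalls = 0.313725; P₁ averages over all N: 0.313725 / 5 = 0.063.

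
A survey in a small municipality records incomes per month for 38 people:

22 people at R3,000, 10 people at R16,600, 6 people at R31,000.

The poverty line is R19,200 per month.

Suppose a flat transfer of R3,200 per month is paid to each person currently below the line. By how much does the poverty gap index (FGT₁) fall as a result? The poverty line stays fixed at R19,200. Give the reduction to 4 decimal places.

0.1321

Before: below the line — 22×R3,000, 10×R16,600; poverty gap index (FGT₁) = 0.524123.
After the R3,200 transfer: below the line — 22×R6,200; poverty gap index (FGT₁) = 0.391996.
Reduction = 0.524123 − 0.391996 = 0.1321.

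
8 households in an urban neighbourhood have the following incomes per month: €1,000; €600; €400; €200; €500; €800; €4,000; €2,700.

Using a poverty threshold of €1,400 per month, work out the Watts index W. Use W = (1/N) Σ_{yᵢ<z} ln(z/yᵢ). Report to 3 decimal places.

Incomes under z: €200, €400, €500, €600, €800, €1,000 (q = 6 of N = 8).
Log shortfalls: ln(1400/200) = 1.9459; ln(1400/400) = 1.2528; ln(1400/500) = 1.0296; ln(1400/600) = 0.8473; ln(1400/800) = 0.5596; ln(1400/1000) = 0.3365.
W = 5.971678 / 8 = 0.746.

0.746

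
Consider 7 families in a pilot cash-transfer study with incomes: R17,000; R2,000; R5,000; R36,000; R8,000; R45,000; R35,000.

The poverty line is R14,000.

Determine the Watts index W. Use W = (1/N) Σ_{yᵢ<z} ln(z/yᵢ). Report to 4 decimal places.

0.5050

Poor units: R2,000, R5,000, R8,000 (q = 3 of N = 7).
ln(z/y) terms: ln(14000/2000) = 1.9459; ln(14000/5000) = 1.0296; ln(14000/8000) = 0.5596.
W = 3.535145 / 7 = 0.5050.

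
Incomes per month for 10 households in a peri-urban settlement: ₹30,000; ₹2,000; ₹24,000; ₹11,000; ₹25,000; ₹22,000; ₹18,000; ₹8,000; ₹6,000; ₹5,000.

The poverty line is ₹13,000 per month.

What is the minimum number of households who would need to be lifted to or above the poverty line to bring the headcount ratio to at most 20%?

3

5 of the 10 households are poor, so H = 5/10 = 0.500.
A headcount ratio of at most 20% allows at most ⌊0.20 × 10⌋ = 2 poor households.
So at least 5 − 2 = 3 must be lifted.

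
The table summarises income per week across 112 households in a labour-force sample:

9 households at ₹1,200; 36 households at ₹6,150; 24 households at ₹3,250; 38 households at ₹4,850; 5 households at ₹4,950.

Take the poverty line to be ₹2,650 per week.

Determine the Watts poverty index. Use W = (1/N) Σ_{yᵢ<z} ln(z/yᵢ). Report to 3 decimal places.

Below the line: 9×₹1,200 (q = 9 of N = 112).
Log shortfalls: ln(2650/1200) = 0.7922 (×9).
W = 7.130143 / 112 = 0.064.

0.064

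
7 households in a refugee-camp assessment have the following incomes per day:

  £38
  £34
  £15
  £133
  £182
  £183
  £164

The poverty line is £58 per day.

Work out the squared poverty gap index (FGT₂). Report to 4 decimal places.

Below the line: £15, £34, £38 (q = 3 of N = 7).
Normalized shortfalls: (58−15)/58 = 0.7414; (58−34)/58 = 0.4138; (58−38)/58 = 0.3448.
Squared: 0.5496; 0.1712; 0.1189.
Sum = 0.839774; P₂ = 0.839774 / 7 = 0.1200.

0.1200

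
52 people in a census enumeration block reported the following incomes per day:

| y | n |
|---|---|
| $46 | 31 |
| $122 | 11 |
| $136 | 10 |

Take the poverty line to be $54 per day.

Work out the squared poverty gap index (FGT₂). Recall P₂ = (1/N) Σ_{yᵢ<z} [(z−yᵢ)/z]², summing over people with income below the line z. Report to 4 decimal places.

0.0131

Below z: 31×$46 (q = 31 of N = 52).
Normalized shortfalls: (54−46)/54 = 0.1481 (×31).
Squared: 0.0219 (×31).
Sum = 0.680384; P₂ = 0.680384 / 52 = 0.0131.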